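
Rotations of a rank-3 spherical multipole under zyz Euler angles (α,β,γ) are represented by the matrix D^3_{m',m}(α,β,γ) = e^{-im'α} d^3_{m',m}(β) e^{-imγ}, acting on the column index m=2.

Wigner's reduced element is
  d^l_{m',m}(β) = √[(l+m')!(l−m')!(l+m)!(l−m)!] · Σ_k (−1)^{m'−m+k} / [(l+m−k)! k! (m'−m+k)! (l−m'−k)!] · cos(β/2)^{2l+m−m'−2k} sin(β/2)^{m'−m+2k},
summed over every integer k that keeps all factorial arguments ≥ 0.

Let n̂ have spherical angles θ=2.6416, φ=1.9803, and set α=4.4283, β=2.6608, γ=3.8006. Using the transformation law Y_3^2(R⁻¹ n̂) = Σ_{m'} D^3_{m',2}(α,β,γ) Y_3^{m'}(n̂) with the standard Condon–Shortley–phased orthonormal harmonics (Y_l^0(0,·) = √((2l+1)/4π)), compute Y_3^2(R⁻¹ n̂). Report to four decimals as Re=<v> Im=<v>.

Re=-0.2013 Im=-0.3361

Need the full column D^3_{m',2} for m'=−3..3 at α=4.4283, β=2.6608, γ=3.8006.
cos(β/2)=0.238088, sin(β/2)=0.971244
d^3_{-3,2}: single k=5 term ⇒ +0.504027;  D = +0.416137-0.284381i
d^3_{-2,2}: k∈[4..5] ⇒ +0.252207 -0.839401 = -0.587194;  D = -0.182144-0.558230i
d^3_{-1,2}: k∈[3..4] ⇒ +0.078203 -0.650695 = -0.572492;  D = +0.572212-0.017920i
d^3_{0,2}: k∈[2..3] ⇒ +0.016602 -0.276278 = -0.259676;  D = -0.064945+0.251424i
d^3_{1,2}: k∈[1..2] ⇒ +0.002350 -0.078203 = -0.075854;  D = -0.065182-0.038795i
d^3_{2,2}: k∈[0..1] ⇒ +0.000182 -0.015156 = -0.014973;  D = +0.010958-0.010205i
d^3_{3,2}: single k=0 term ⇒ -0.001820;  D = +0.000817+0.001626i
Y_3^{m'}(θ=2.6416,φ=1.9803) and Σ D·Y over m':
  (+0.4161-0.2844i)·(+0.0433+0.0154i)  (-0.1821-0.5582i)·(+0.1408-0.1506i)  (+0.5722-0.0179i)·(-0.1759-0.4052i)  (-0.0649+0.2514i)·(-0.2786+0.0000i)  (-0.0652-0.0388i)·(+0.1759-0.4052i)  (+0.0110-0.0102i)·(+0.1408+0.1506i)  (+0.0008+0.0016i)·(-0.0433+0.0154i)
Y_3^2(R⁻¹ n̂) = -0.201251-0.336063i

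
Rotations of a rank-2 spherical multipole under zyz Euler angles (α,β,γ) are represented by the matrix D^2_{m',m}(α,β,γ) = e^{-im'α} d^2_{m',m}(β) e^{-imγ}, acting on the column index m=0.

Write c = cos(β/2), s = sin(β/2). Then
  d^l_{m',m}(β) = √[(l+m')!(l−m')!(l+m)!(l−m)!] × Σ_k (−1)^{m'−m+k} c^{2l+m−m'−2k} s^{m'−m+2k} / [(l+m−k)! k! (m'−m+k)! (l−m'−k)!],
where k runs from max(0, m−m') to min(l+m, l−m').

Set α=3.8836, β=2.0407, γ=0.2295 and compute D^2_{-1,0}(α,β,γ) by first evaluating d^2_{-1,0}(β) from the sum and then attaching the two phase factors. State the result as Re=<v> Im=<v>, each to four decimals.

Split into d^2_{-1,0}(β=2.0407) × two z-phases.
c=cos(2.0407/2)=0.523068, s=sin(2.0407/2)=0.852291; N=√[1·6·2·2]=4.898979
The bounds max(0,m−m')=1 and min(l+m,l−m')=2 give 2 terms
  k=1: (−1)^0·4.8990/(2)·0.5231^3·0.8523^1 = +0.298770
  k=2: (−1)^1·4.8990/(2)·0.5231^1·0.8523^3 = -0.793227
d^2_{-1,0}(2.0407) = +0.298770 -0.793227 = -0.494457
Phases: e^{-i·(-1)·3.8836}=-0.737114-0.675769i, e^{-i·(0)·0.2295}=+1.000000+0.000000i ⇒ D=+0.364471+0.334138i

Re=0.3645 Im=0.3341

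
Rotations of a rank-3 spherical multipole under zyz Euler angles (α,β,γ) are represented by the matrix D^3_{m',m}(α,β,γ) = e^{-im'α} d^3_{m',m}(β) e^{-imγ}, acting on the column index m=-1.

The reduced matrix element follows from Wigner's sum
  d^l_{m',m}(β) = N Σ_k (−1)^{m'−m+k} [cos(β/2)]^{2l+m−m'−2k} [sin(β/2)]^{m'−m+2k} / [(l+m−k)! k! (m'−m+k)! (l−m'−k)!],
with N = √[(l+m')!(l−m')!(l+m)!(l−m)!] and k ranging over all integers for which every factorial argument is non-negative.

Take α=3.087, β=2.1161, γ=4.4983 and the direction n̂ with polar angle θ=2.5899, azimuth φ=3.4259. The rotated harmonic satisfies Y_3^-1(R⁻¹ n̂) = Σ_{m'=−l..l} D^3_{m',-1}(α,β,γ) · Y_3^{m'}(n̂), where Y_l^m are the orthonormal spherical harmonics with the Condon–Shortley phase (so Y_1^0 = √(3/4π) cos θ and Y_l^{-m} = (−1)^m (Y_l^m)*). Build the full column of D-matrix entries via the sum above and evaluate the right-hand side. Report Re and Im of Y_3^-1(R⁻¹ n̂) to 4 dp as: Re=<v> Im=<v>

Re=-0.2391 Im=-0.3748

Need the full column D^3_{m',-1} for m'=−3..3 at α=3.087, β=2.1161, γ=4.4983.
cos(β/2)=0.490572, sin(β/2)=0.871401
d^3_{-3,-1}: single k=2 term ⇒ +0.170331;  D = +0.062842+0.158315i
d^3_{-2,-1}: k∈[1..2] ⇒ +0.078295 -0.494074 = -0.415780;  D = +0.132082+0.394242i
d^3_{-1,-1}: k∈[0..2] ⇒ +0.013939 -0.351834 +0.832585 = +0.494690;  D = +0.131321+0.476941i
d^3_{0,-1}: k∈[0..2] ⇒ -0.085768 +0.811847 -0.853852 = -0.127773;  D = +0.027146+0.124856i
d^3_{1,-1}: k∈[0..2] ⇒ +0.263875 -1.110113 +0.437831 = -0.408406;  D = -0.064863-0.403223i
d^3_{2,-1}: k∈[0..1] ⇒ -0.494074 +0.779457 = +0.285382;  D = -0.029883-0.283814i
d^3_{3,-1}: single k=0 term ⇒ +0.537431;  D = +0.027027+0.536751i
Y_3^{m'}(θ=2.5899,φ=3.4259) and Σ D·Y over m':
  (+0.0628+0.1583i)·(-0.0395+0.0452i)  (+0.1321+0.3942i)·(-0.2015+0.1287i)  (+0.1313+0.4769i)·(-0.4270+0.1248i)  (+0.0271+0.1249i)·(-0.1991+0.0000i)  (-0.0649-0.4032i)·(+0.4270+0.1248i)  (-0.0299-0.2838i)·(-0.2015-0.1287i)  (+0.0270+0.5368i)·(+0.0395+0.0452i)
Y_3^-1(R⁻¹ n̂) = -0.239133-0.374796i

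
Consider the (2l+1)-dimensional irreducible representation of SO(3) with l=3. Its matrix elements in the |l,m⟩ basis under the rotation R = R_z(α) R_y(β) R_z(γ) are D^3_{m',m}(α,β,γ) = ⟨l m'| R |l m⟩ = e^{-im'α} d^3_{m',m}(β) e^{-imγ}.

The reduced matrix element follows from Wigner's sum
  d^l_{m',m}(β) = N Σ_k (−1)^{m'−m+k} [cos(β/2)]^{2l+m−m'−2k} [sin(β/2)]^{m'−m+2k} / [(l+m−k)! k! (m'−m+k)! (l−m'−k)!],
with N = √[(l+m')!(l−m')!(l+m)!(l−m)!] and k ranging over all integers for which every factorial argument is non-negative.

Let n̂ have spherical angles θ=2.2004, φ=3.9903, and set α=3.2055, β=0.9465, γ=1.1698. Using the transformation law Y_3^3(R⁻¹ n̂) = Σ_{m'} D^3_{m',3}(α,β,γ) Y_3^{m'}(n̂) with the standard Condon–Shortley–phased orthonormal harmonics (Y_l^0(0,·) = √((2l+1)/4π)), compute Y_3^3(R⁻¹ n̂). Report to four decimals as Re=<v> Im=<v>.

Re=0.0406 Im=0.4062

Need the full column D^3_{m',3} for m'=−3..3 at α=3.2055, β=0.9465, γ=1.1698.
cos(β/2)=0.890092, sin(β/2)=0.455781
d^3_{-3,3}: single k=6 term ⇒ +0.008965;  D = +0.008826-0.001570i
d^3_{-2,3}: single k=5 term ⇒ +0.042884;  D = -0.041655+0.010193i
d^3_{-1,3}: single k=4 term ⇒ +0.132416;  D = +0.126349-0.039625i
d^3_{0,3}: single k=3 term ⇒ +0.298600;  D = -0.278629+0.107368i
d^3_{1,3}: single k=2 term ⇒ +0.505008;  D = +0.458673-0.211310i
d^3_{2,3}: single k=1 term ⇒ +0.623744;  D = -0.548690+0.296639i
d^3_{3,3}: single k=0 term ⇒ +0.497289;  D = +0.421455-0.263955i
Y_3^{m'}(θ=2.2004,φ=3.9903) and Σ D·Y over m':
  (+0.0088-0.0016i)·(+0.1824+0.1236i)  (-0.0417+0.0102i)·(+0.0496+0.3900i)  (+0.1263-0.0396i)·(-0.1267+0.1438i)  (-0.2786+0.1074i)·(+0.2783+0.0000i)  (+0.4587-0.2113i)·(+0.1267+0.1438i)  (-0.5487+0.2966i)·(+0.0496-0.3900i)  (+0.4215-0.2640i)·(-0.1824+0.1236i)
Y_3^3(R⁻¹ n̂) = +0.040590+0.406249i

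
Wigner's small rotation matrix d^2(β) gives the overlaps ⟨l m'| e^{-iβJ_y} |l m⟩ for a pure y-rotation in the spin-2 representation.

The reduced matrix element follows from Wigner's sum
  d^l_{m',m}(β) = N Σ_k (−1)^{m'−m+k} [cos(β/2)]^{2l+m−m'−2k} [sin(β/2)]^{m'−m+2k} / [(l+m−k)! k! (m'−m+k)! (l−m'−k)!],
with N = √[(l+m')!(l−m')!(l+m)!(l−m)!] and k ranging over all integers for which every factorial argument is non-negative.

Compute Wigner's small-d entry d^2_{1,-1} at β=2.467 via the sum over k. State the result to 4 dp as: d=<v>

d=-0.5004

d^2_{1,-1}(β=2.467) via Wigner's sum:
With c≡cos(β/2)=0.330937 and s≡sin(β/2)=0.943653, N=[6·1·1·6]^{1/2}=6.000000
k: max(0,(-1)−(1))=0 … min(2+(-1),2−(1))=1
  k=0: (−1)^2·6.0000/(2)·0.3309^2·0.9437^2 = +0.292574
  k=1: (−1)^3·6.0000/(6)·0.3309^0·0.9437^4 = -0.792956
d^2_{1,-1}(2.467) = +0.292574 -0.792956 = -0.500381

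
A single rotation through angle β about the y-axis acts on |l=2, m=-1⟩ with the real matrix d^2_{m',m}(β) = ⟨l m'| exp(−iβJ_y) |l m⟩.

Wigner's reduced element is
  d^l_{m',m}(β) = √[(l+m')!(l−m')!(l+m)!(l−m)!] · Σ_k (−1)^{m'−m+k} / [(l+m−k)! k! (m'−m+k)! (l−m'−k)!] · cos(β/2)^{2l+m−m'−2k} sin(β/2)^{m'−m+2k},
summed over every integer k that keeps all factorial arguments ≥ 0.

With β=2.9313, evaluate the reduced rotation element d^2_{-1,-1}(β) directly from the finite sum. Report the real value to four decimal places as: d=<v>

d^2_{-1,-1}(β=2.9313) via Wigner's sum:
Half-angle: c=0.104953, s=0.994477. N=√(1·6·1·6)=6.000000
Admissible k: 0..1 (factorial args all ≥0)
  k=0: (−1)^0·6.0000/(6)·0.1050^4·0.9945^0 = +0.000121
  k=1: (−1)^1·6.0000/(2)·0.1050^2·0.9945^2 = -0.032681
d^2_{-1,-1}(2.9313) = +0.000121 -0.032681 = -0.032560

d=-0.0326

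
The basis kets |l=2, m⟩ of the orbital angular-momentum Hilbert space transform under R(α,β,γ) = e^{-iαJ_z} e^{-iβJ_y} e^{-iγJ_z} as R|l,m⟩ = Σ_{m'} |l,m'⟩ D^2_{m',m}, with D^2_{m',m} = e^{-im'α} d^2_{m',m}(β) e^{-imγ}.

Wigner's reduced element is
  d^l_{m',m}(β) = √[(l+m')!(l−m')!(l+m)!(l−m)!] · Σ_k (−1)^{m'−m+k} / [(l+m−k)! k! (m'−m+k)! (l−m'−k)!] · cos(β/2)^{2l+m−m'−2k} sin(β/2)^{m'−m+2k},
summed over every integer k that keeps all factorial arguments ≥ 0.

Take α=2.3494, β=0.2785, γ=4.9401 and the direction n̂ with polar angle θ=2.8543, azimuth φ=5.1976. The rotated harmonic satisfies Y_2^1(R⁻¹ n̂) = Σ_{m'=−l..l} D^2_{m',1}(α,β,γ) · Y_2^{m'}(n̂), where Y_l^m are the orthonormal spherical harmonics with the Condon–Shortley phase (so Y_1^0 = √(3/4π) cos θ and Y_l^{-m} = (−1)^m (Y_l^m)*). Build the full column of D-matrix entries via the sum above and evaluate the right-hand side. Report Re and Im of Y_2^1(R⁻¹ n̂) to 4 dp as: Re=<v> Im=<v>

Need the full column D^2_{m',1} for m'=−2..2 at α=2.3494, β=0.2785, γ=4.9401.
cos(β/2)=0.990320, sin(β/2)=0.138800
d^2_{-2,1}: single k=3 term ⇒ +0.005296;  D = +0.005143-0.001266i
d^2_{-1,1}: k∈[2..3] ⇒ +0.056683 -0.000371 = +0.056312;  D = -0.047981-0.029476i
d^2_{0,1}: k∈[1..2] ⇒ +0.330213 -0.006487 = +0.323726;  D = +0.073081+0.315369i
d^2_{1,1}: k∈[0..1] ⇒ +0.961840 -0.056683 = +0.905157;  D = +0.484239-0.764736i
d^2_{2,1}: single k=0 term ⇒ -0.269617;  D = +0.263460-0.057291i
Y_2^{m'}(θ=2.8543,φ=5.1976) and Σ D·Y over m':
  (+0.0051-0.0013i)·(-0.0175+0.0256i)  (-0.0480-0.0295i)·(-0.0979-0.1857i)  (+0.0731+0.3154i)·(+0.5548+0.0000i)  (+0.4842-0.7647i)·(+0.0979-0.1857i)  (+0.2635-0.0573i)·(-0.0175-0.0256i)
Y_2^1(R⁻¹ n̂) = -0.060971+0.016381i

Re=-0.0610 Im=0.0164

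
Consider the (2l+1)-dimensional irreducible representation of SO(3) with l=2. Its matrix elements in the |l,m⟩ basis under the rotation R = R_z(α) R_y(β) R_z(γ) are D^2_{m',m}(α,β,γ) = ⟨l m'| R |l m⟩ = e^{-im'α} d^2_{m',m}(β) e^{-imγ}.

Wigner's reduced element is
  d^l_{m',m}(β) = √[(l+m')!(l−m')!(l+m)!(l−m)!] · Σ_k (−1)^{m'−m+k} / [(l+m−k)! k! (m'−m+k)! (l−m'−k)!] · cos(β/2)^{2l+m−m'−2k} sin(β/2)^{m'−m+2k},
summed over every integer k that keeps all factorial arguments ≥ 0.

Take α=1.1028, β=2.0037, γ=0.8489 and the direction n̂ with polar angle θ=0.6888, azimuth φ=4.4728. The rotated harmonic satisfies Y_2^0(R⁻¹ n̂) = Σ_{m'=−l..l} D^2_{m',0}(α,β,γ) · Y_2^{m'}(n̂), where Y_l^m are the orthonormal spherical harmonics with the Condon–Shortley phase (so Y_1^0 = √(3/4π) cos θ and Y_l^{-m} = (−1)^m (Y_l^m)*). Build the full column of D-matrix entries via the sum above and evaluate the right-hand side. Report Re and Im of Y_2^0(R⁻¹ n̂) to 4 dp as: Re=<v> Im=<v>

Need the full column D^2_{m',0} for m'=−2..2 at α=1.1028, β=2.0037, γ=0.8489.
cos(β/2)=0.538745, sin(β/2)=0.842469
d^2_{-2,0}: single k=2 term ⇒ +0.504603;  D = -0.299239+0.406300i
d^2_{-1,0}: k∈[1..2] ⇒ +0.322685 -0.789079 = -0.466394;  D = -0.210390-0.416245i
d^2_{0,0}: k∈[0..2] ⇒ +0.084243 -0.824013 +0.503751 = -0.236019;  D = -0.236019+0.000000i
d^2_{1,0}: k∈[0..1] ⇒ -0.322685 +0.789079 = +0.466394;  D = +0.210390-0.416245i
d^2_{2,0}: single k=0 term ⇒ +0.504603;  D = -0.299239-0.406300i
Y_2^{m'}(θ=0.6888,φ=4.4728) and Σ D·Y over m':
  (-0.2992+0.4063i)·(-0.1385-0.0719i)  (-0.2104-0.4162i)·(-0.0900+0.3683i)  (-0.2360+0.0000i)·(+0.2485+0.0000i)  (+0.2104-0.4162i)·(+0.0900+0.3683i)  (-0.2992-0.4063i)·(-0.1385+0.0719i)
Y_2^0(R⁻¹ n̂) = +0.427111+0.000000i

Re=0.4271 Im=0.0000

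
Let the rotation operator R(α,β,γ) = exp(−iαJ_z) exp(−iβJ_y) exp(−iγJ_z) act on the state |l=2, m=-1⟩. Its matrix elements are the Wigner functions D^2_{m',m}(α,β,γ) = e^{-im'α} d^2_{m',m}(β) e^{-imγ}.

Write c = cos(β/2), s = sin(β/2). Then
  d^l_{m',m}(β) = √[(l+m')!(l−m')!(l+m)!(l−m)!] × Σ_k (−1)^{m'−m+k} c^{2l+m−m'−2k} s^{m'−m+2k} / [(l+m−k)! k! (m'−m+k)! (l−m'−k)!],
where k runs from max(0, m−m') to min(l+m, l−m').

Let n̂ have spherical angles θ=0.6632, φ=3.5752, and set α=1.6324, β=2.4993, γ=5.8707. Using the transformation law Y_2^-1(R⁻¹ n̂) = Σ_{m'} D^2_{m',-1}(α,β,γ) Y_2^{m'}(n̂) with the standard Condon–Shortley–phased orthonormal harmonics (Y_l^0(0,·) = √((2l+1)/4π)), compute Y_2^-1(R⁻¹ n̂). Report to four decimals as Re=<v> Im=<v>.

Re=0.2945 Im=0.2412

Need the full column D^2_{m',-1} for m'=−2..2 at α=1.6324, β=2.4993, γ=5.8707.
cos(β/2)=0.315654, sin(β/2)=0.948874
d^2_{-2,-1}: single k=1 term ⇒ +0.059686;  D = -0.057206+0.017026i
d^2_{-1,-1}: k∈[0..1] ⇒ +0.009928 -0.269130 = -0.259203;  D = -0.089095-0.243409i
d^2_{0,-1}: k∈[0..1] ⇒ -0.073100 +0.660562 = +0.587461;  D = +0.538189-0.235506i
d^2_{1,-1}: k∈[0..1] ⇒ +0.269130 -0.810652 = -0.541522;  D = +0.247220+0.481797i
d^2_{2,-1}: single k=0 term ⇒ -0.539347;  D = +0.463792-0.275302i
Y_2^{m'}(θ=0.6632,φ=3.5752) and Σ D·Y over m':
  (-0.0572+0.0170i)·(+0.0947-0.1116i)  (-0.0891-0.2434i)·(-0.3401+0.1575i)  (+0.5382-0.2355i)·(+0.2722+0.0000i)  (+0.2472+0.4818i)·(+0.3401+0.1575i)  (+0.4638-0.2753i)·(+0.0947+0.1116i)
Y_2^-1(R⁻¹ n̂) = +0.294469+0.241153i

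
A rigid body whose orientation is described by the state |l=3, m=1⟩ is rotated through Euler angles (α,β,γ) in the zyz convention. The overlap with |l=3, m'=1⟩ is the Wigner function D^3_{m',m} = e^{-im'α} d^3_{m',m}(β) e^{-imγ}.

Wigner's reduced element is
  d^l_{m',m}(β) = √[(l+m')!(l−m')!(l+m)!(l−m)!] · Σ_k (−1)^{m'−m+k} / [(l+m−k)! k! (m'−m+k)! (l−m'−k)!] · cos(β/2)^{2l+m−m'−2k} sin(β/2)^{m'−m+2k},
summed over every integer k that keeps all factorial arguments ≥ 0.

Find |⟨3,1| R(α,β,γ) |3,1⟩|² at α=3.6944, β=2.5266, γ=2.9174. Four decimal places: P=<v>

P=0.1547

Split into d^3_{1,1}(β=2.5266) × two z-phases.
c=cos(2.5266/2)=0.302673, s=sin(2.5266/2)=0.953094; N=√[24·2·24·2]=48.000000
Admissible k: 0..2 (factorial args all ≥0)
  k=0: (−1)^0·48.0000/(48)·0.3027^6·0.9531^0 = +0.000769
  k=1: (−1)^1·48.0000/(6)·0.3027^4·0.9531^2 = -0.060990
  k=2: (−1)^2·48.0000/(8)·0.3027^2·0.9531^4 = +0.453569
d^3_{1,1}(2.5266) = +0.000769 -0.060990 +0.453569 = +0.393348
|D^3_{1,1}|² = |d^3_{1,1}(β)|² = (+0.393348)² = 0.154722 (the z-rotation phases have unit modulus)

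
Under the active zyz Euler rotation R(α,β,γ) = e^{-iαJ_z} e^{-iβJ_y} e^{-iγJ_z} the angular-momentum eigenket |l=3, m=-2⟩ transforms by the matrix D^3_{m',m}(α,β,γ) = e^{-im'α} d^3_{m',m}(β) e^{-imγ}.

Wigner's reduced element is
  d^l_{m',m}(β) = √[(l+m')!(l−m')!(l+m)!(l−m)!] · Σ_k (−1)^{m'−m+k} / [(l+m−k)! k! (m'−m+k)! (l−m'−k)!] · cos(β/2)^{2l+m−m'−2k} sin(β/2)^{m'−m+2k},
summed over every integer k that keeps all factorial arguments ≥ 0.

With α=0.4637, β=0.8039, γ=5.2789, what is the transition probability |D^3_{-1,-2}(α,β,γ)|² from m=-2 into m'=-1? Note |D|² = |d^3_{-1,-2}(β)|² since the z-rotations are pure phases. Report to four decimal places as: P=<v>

Split into d^3_{-1,-2}(β=0.8039) × two z-phases.
With c≡cos(β/2)=0.920300 and s≡sin(β/2)=0.391214, N=[2·24·1·120]^{1/2}=75.894664
The bounds max(0,m−m')=0 and min(l+m,l−m')=1 give 2 terms
  k=0: (−1)^1·75.8947/(24)·0.9203^5·0.3912^1 = -0.816697
  k=1: (−1)^2·75.8947/(12)·0.9203^3·0.3912^3 = +0.295162
d^3_{-1,-2}(0.8039) = -0.816697 +0.295162 = -0.521535
|D^3_{-1,-2}|² = |d^3_{-1,-2}(β)|² = (-0.521535)² = 0.271999 (the z-rotation phases have unit modulus)

P=0.2720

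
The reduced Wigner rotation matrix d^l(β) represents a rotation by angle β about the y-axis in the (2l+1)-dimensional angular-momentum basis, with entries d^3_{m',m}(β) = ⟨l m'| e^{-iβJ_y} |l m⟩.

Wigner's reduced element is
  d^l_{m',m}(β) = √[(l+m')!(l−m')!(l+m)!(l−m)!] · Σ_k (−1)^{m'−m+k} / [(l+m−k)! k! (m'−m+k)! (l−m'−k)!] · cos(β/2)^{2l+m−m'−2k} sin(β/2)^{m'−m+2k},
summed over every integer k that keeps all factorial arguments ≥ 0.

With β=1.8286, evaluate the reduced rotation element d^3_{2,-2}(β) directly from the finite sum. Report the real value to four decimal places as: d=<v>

d=0.4863

d^3_{2,-2}(β=1.8286) via Wigner's sum:
c=cos(1.8286/2)=0.610345, s=sin(1.8286/2)=0.792136; N=√[120·1·1·120]=120.000000
k∈{0,1} keeps every argument non-negative
  k=0: (−1)^4·120.0000/(24)·0.6103^2·0.7921^4 = +0.733363
  k=1: (−1)^5·120.0000/(120)·0.6103^0·0.7921^6 = -0.247057
d^3_{2,-2}(1.8286) = +0.733363 -0.247057 = +0.486306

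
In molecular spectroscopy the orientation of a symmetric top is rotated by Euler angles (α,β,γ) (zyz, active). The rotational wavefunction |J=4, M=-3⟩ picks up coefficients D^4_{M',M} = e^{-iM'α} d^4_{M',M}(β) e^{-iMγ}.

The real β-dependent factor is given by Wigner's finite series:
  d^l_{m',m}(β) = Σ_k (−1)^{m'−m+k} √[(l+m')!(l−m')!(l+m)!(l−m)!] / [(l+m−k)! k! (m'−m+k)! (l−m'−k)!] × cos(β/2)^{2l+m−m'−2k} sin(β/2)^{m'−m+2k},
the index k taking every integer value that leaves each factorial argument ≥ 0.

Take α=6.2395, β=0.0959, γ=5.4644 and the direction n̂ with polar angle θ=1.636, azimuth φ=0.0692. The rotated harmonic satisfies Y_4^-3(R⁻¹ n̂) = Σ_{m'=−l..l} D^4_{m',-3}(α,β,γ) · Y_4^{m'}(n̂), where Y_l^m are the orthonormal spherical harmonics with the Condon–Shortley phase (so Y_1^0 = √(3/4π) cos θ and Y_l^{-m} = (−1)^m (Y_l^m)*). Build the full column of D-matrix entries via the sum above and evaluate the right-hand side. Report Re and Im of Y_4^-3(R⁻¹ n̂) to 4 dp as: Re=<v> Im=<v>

Re=-0.0354 Im=-0.0128

Need the full column D^4_{m',-3} for m'=−4..4 at α=6.2395, β=0.0959, γ=5.4644.
cos(β/2)=0.998851, sin(β/2)=0.047932
d^4_{-4,-3}: single k=1 term ⇒ +0.134484;  D = -0.117338-0.065710i
d^4_{-3,-3}: k∈[0..1] ⇒ +0.990842 -0.015971 = +0.974870;  D = -0.828963-0.513022i
d^4_{-2,-3}: k∈[0..1] ⇒ -0.177906 +0.001229 = -0.176677;  D = +0.146030+0.099448i
d^4_{-1,-3}: k∈[0..1] ⇒ +0.018110 -0.000070 = +0.018040;  D = -0.014453-0.010796i
d^4_{0,-3}: k∈[0..1] ⇒ -0.001295 +0.000003 = -0.001293;  D = +0.001001+0.000818i
d^4_{1,-3}: k∈[0..1] ⇒ +0.000070 -0.000000 = +0.000069;  D = -0.000052-0.000046i
d^4_{2,-3}: k∈[0..1] ⇒ -0.000003 +0.000000 = -0.000003;  D = +0.000002+0.000002i
d^4_{3,-3}: k∈[0..1] ⇒ +0.000000 -0.000000 = +0.000000;  D = -0.000000-0.000000i
d^4_{4,-3}: single k=0 term ⇒ -0.000000;  D = +0.000000+0.000000i
Y_4^{m'}(θ=1.636,φ=0.0692) and Σ D·Y over m':
  (-0.1173-0.0657i)·(+0.4221-0.1199i)  (-0.8290-0.5130i)·(-0.0793+0.0167i)  (+0.1460+0.0994i)·(-0.3201+0.0446i)  (-0.0145-0.0108i)·(+0.0911-0.0063i)  (+0.0010+0.0008i)·(+0.3040+0.0000i)  (-0.0001-0.0000i)·(-0.0911-0.0063i)  (+0.0000+0.0000i)·(-0.3201-0.0446i)  (-0.0000-0.0000i)·(+0.0793+0.0167i)  (+0.0000+0.0000i)·(+0.4221+0.1199i)
Y_4^-3(R⁻¹ n̂) = -0.035360-0.012793i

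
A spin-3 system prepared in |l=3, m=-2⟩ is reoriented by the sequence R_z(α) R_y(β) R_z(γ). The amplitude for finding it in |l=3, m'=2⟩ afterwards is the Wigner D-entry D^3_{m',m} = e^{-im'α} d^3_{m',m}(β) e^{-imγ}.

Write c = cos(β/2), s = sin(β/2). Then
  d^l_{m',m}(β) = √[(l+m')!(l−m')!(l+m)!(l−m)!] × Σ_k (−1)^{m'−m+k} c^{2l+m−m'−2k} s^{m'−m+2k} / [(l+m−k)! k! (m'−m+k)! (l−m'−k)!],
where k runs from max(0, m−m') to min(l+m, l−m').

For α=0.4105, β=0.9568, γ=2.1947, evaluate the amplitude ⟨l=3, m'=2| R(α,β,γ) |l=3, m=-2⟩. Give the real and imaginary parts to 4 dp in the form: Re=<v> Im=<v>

First d^3_{2,-2}(β=0.9568), then the phase factors e^{-i(2)α} and e^{-i(-2)γ}:
Half-angle: c=0.887733, s=0.460359. N=√(120·1·1·120)=120.000000
k: max(0,(-2)−(2))=0 … min(3+(-2),3−(2))=1
  k=0: (−1)^4·120.0000/(24)·0.8877^2·0.4604^4 = +0.176979
  k=1: (−1)^5·120.0000/(120)·0.8877^0·0.4604^6 = -0.009519
d^3_{2,-2}(0.9568) = +0.176979 -0.009519 = +0.167460
Phases: e^{-i·(2)·0.4105}=+0.681490-0.731828i, e^{-i·(-2)·2.1947}=-0.317402-0.948291i ⇒ D=-0.152438-0.069323i

Re=-0.1524 Im=-0.0693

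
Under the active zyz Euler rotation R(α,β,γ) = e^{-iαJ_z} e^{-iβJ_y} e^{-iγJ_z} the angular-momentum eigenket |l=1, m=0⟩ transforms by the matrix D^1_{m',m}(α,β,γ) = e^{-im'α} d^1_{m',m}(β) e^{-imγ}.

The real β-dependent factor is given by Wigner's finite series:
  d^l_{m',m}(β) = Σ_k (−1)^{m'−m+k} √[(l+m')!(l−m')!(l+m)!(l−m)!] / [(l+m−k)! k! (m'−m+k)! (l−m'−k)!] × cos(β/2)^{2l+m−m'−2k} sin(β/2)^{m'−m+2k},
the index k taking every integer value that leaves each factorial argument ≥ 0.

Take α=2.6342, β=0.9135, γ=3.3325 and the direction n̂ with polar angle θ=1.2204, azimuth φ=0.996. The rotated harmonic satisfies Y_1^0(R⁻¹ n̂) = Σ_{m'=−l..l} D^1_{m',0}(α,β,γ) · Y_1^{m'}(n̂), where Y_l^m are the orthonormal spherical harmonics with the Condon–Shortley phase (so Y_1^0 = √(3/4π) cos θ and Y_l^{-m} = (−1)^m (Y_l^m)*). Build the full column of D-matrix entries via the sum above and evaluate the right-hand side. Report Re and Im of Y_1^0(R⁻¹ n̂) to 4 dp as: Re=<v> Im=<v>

Re=0.0780 Im=0.0000

Need the full column D^1_{m',0} for m'=−1..1 at α=2.6342, β=0.9135, γ=3.3325.
cos(β/2)=0.897491, sin(β/2)=0.441034
d^1_{-1,0}: single k=1 term ⇒ +0.559779;  D = -0.489255+0.271997i
d^1_{0,0}: k∈[0..1] ⇒ +0.805489 -0.194511 = +0.610979;  D = +0.610979+0.000000i
d^1_{1,0}: single k=0 term ⇒ -0.559779;  D = +0.489255+0.271997i
Y_1^{m'}(θ=1.2204,φ=0.996) and Σ D·Y over m':
  (-0.4893+0.2720i)·(+0.1764-0.2724i)  (+0.6110+0.0000i)·(+0.1677+0.0000i)  (+0.4893+0.2720i)·(-0.1764-0.2724i)
Y_1^0(R⁻¹ n̂) = +0.078006+0.000000i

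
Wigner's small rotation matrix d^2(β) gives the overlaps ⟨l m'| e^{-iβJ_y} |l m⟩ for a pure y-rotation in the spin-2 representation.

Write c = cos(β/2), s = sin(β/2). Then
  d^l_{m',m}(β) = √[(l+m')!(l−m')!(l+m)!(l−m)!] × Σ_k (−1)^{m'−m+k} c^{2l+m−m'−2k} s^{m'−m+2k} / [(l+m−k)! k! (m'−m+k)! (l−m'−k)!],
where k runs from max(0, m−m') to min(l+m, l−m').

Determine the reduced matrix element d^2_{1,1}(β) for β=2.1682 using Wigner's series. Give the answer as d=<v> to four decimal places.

d=-0.4648

d^2_{1,1}(β=2.1682) via Wigner's sum:
c=cos(2.1682/2)=0.467708, s=sin(2.1682/2)=0.883883; N=√[6·1·6·1]=6.000000
k∈{0,1} keeps every argument non-negative
  k=0: (−1)^0·6.0000/(6)·0.4677^4·0.8839^0 = +0.047852
  k=1: (−1)^1·6.0000/(2)·0.4677^2·0.8839^2 = -0.512697
d^2_{1,1}(2.1682) = +0.047852 -0.512697 = -0.464845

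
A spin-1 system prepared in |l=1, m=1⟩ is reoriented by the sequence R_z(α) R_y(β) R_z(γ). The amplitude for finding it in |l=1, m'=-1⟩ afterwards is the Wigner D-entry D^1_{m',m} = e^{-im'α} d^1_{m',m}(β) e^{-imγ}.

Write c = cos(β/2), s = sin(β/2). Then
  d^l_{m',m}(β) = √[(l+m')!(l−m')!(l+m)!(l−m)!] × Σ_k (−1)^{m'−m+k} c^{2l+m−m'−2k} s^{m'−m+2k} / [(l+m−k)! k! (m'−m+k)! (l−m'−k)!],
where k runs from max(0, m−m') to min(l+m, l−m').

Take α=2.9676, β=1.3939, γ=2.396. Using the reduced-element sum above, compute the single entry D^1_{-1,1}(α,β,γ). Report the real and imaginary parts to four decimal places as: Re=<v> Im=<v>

Re=0.3465 Im=0.2229

D^1_{-1,1}(2.9676,1.3939,2.396) = e^{-i·-1·2.9676}·d^1_{-1,1}(1.3939)·e^{-i·1·2.396}. Compute d first:
c=cos(1.3939/2)=0.766803, s=sin(1.3939/2)=0.641882; N=√[1·2·2·1]=2.000000
k: max(0,(1)−(-1))=2 … min(1+(1),1−(-1))=2
  k=2: (−1)^0·2.0000/(2)·0.7668^0·0.6419^2 = +0.412012
d^1_{-1,1}(1.3939) = +0.412012
D = (-0.984901+0.173116i)·(+0.412012)·(-0.734686-0.678407i) = +0.346517+0.222890i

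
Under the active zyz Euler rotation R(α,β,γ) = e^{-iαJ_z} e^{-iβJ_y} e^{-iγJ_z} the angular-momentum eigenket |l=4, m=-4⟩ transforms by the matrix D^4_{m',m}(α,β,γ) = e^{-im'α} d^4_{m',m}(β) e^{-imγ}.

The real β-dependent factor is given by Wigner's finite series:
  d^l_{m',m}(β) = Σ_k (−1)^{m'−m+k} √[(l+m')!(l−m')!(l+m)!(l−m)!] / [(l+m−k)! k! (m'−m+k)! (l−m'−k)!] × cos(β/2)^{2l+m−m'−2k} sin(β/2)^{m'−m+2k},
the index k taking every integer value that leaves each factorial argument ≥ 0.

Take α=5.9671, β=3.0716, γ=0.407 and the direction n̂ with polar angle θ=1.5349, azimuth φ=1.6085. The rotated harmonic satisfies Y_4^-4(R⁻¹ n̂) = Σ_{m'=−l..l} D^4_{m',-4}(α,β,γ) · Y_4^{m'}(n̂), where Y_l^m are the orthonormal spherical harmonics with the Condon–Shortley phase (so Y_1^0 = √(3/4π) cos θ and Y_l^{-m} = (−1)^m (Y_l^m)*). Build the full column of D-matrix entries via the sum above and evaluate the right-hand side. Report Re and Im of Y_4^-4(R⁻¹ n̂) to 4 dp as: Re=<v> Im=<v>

Re=-0.4366 Im=0.0487

Need the full column D^4_{m',-4} for m'=−4..4 at α=5.9671, β=3.0716, γ=0.407.
cos(β/2)=0.034989, sin(β/2)=0.999388
d^4_{-4,-4}: single k=0 term ⇒ +0.000000;  D = +0.000000+0.000000i
d^4_{-3,-4}: single k=0 term ⇒ -0.000000;  D = -0.000000-0.000000i
d^4_{-2,-4}: single k=0 term ⇒ +0.000000;  D = +0.000000+0.000000i
d^4_{-1,-4}: single k=0 term ⇒ -0.000000;  D = -0.000000-0.000000i
d^4_{0,-4}: single k=0 term ⇒ +0.000013;  D = -0.000001+0.000012i
d^4_{1,-4}: single k=0 term ⇒ -0.000320;  D = +0.000117-0.000298i
d^4_{2,-4}: single k=0 term ⇒ +0.006454;  D = -0.004105+0.004980i
d^4_{3,-4}: single k=0 term ⇒ -0.098541;  D = +0.083209-0.052788i
d^4_{4,-4}: single k=0 term ⇒ +0.995112;  D = -0.964360+0.245473i
Y_4^{m'}(θ=1.5349,φ=1.6085) and Σ D·Y over m':
  (+0.0000+0.0000i)·(+0.4364-0.0663i)  (-0.0000-0.0000i)·(+0.0051+0.0445i)  (+0.0000+0.0000i)·(+0.3301-0.0249i)  (-0.0000-0.0000i)·(+0.0019+0.0507i)  (-0.0000+0.0000i)·(+0.3133+0.0000i)  (+0.0001-0.0003i)·(-0.0019+0.0507i)  (-0.0041+0.0050i)·(+0.3301+0.0249i)  (+0.0832-0.0528i)·(-0.0051+0.0445i)  (-0.9644+0.2455i)·(+0.4364+0.0663i)
Y_4^-4(R⁻¹ n̂) = -0.436644+0.048693i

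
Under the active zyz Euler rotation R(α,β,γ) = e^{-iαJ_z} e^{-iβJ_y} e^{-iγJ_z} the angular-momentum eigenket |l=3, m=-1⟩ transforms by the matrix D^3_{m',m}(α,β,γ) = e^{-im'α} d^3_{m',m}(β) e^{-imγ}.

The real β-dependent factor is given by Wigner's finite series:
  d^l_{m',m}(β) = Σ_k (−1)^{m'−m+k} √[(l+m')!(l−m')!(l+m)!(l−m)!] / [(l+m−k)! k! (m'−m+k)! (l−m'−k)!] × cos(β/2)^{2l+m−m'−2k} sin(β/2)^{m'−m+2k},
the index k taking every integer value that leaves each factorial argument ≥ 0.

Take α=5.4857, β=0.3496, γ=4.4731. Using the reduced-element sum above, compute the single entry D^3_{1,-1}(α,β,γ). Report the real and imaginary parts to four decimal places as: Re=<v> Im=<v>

Split into d^3_{1,-1}(β=0.3496) × two z-phases.
Half-angle: c=0.984761, s=0.173911. N=√(24·2·2·24)=48.000000
Admissible k: 0..2 (factorial args all ≥0)
  k=0: (−1)^2·48.0000/(8)·0.9848^4·0.1739^2 = +0.170659
  k=1: (−1)^3·48.0000/(6)·0.9848^2·0.1739^4 = -0.007097
  k=2: (−1)^4·48.0000/(48)·0.9848^0·0.1739^6 = +0.000028
d^3_{1,-1}(0.3496) = +0.170659 -0.007097 +0.000028 = +0.163590
D = (+0.698508+0.715602i)·(+0.163590)·(-0.237012-0.971507i) = +0.086647-0.138759i

Re=0.0866 Im=-0.1388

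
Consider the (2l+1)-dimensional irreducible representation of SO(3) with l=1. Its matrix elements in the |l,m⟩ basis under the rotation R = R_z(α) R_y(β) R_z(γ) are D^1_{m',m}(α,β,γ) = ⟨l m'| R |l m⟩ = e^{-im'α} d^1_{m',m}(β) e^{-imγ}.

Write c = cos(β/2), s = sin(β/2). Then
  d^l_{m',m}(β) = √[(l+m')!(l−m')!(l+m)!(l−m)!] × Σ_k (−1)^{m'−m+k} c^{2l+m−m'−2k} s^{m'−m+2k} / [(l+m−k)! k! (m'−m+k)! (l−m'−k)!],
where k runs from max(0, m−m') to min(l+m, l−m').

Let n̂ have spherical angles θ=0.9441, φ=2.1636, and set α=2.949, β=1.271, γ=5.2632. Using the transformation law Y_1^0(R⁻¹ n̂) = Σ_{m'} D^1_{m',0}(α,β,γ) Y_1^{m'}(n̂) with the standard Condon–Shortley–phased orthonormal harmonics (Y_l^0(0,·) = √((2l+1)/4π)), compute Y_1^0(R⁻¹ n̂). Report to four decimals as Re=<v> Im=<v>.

Need the full column D^1_{m',0} for m'=−1..1 at α=2.949, β=1.271, γ=5.2632.
cos(β/2)=0.804775, sin(β/2)=0.593580
d^1_{-1,0}: single k=1 term ⇒ +0.675567;  D = -0.663077+0.129306i
d^1_{0,0}: k∈[0..1] ⇒ +0.647663 -0.352337 = +0.295326;  D = +0.295326+0.000000i
d^1_{1,0}: single k=0 term ⇒ -0.675567;  D = +0.663077+0.129306i
Y_1^{m'}(θ=0.9441,φ=2.1636) and Σ D·Y over m':
  (-0.6631+0.1293i)·(-0.1563-0.2321i)  (+0.2953+0.0000i)·(+0.2866+0.0000i)  (+0.6631+0.1293i)·(+0.1563-0.2321i)
Y_1^0(R⁻¹ n̂) = +0.351983+0.000000i

Re=0.3520 Im=0.0000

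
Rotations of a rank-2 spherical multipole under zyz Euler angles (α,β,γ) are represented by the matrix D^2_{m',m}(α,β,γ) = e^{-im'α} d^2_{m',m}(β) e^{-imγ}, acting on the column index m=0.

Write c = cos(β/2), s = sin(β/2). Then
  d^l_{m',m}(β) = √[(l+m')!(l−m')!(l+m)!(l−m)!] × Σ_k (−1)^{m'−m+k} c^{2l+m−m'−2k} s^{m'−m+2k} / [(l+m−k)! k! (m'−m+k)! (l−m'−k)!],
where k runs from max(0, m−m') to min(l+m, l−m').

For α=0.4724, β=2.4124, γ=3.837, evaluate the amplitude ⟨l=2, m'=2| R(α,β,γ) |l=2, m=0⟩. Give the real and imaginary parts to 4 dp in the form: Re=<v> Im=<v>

First d^2_{2,0}(β=2.4124), then the phase factors e^{-i(2)α} and e^{-i(0)γ}:
Half-angle: c=0.356572, s=0.934268. N=√(24·1·2·2)=9.797959
k: max(0,(0)−(2))=0 … min(2+(0),2−(2))=0
  k=0: (−1)^2·9.7980/(4)·0.3566^2·0.9343^2 = +0.271840
d^2_{2,0}(2.4124) = +0.271840
Phases: e^{-i·(2)·0.4724}=+0.585905-0.810380i, e^{-i·(0)·3.837}=+1.000000+0.000000i ⇒ D=+0.159272-0.220294i

Re=0.1593 Im=-0.2203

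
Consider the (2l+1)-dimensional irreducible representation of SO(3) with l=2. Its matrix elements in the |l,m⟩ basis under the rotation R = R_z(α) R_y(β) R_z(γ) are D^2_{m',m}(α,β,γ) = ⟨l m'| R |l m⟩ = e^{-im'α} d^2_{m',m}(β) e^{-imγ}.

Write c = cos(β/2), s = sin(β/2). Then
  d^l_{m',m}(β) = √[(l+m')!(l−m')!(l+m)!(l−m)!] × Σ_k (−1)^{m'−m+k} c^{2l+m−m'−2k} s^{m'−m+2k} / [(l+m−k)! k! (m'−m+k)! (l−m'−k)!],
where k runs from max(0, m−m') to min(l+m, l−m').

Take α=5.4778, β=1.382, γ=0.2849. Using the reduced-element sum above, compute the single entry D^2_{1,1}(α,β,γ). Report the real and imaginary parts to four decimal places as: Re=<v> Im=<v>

Re=-0.3218 Im=-0.1845

D^2_{1,1}(5.4778,1.382,0.2849) = e^{-i·1·5.4778}·d^2_{1,1}(1.382)·e^{-i·1·0.2849}. Compute d first:
Half-angle: c=0.770609, s=0.637308. N=√(6·1·6·1)=6.000000
k: max(0,(1)−(1))=0 … min(2+(1),2−(1))=1
  k=0: (−1)^0·6.0000/(6)·0.7706^4·0.6373^0 = +0.352644
  k=1: (−1)^1·6.0000/(2)·0.7706^2·0.6373^2 = -0.723583
d^2_{1,1}(1.382) = +0.352644 -0.723583 = -0.370939
Attach z-rotation phases: D = e^{-i(1)(5.4778)}·(-0.370939)·e^{-i(1)(0.2849)} = -0.321819-0.184468i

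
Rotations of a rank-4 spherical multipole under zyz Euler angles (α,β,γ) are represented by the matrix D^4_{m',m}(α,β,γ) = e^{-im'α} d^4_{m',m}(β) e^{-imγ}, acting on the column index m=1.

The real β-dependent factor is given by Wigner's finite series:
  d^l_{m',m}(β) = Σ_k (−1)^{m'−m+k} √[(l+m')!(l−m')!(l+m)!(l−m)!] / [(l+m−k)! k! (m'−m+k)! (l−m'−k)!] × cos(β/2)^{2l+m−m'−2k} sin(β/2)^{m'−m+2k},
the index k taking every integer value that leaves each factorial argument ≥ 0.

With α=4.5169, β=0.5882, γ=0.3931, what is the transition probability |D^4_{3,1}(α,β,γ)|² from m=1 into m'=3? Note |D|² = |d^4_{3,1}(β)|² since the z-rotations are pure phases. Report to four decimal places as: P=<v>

First d^4_{3,1}(β=0.5882), then the phase factors e^{-i(3)α} and e^{-i(1)γ}:
c=cos(0.5882/2)=0.957063, s=sin(0.5882/2)=0.289879; N=√[5040·1·120·6]=1904.940944
Admissible k: 0..1 (factorial args all ≥0)
  k=0: (−1)^2·1904.9409/(240)·0.9571^6·0.2899^2 = +0.512563
  k=1: (−1)^3·1904.9409/(144)·0.9571^4·0.2899^4 = -0.078369
d^4_{3,1}(0.5882) = +0.512563 -0.078369 = +0.434193
|D^4_{3,1}|² = |d^4_{3,1}(β)|² = (+0.434193)² = 0.188524 (the z-rotation phases have unit modulus)

P=0.1885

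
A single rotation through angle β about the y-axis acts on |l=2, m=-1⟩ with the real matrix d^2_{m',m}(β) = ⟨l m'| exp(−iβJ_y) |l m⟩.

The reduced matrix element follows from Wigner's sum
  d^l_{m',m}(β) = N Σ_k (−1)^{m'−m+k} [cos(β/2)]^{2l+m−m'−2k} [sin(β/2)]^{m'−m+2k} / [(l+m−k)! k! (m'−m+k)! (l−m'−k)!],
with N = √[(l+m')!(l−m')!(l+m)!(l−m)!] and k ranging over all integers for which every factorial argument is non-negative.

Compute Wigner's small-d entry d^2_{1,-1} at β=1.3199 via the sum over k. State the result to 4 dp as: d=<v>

d=0.5625

d^2_{1,-1}(β=1.3199) via Wigner's sum:
Half-angle: c=0.790023, s=0.613077. N=√(6·1·1·6)=6.000000
k: max(0,(-1)−(1))=0 … min(2+(-1),2−(1))=1
  k=0: (−1)^2·6.0000/(2)·0.7900^2·0.6131^2 = +0.703771
  k=1: (−1)^3·6.0000/(6)·0.7900^0·0.6131^4 = -0.141274
d^2_{1,-1}(1.3199) = +0.703771 -0.141274 = +0.562497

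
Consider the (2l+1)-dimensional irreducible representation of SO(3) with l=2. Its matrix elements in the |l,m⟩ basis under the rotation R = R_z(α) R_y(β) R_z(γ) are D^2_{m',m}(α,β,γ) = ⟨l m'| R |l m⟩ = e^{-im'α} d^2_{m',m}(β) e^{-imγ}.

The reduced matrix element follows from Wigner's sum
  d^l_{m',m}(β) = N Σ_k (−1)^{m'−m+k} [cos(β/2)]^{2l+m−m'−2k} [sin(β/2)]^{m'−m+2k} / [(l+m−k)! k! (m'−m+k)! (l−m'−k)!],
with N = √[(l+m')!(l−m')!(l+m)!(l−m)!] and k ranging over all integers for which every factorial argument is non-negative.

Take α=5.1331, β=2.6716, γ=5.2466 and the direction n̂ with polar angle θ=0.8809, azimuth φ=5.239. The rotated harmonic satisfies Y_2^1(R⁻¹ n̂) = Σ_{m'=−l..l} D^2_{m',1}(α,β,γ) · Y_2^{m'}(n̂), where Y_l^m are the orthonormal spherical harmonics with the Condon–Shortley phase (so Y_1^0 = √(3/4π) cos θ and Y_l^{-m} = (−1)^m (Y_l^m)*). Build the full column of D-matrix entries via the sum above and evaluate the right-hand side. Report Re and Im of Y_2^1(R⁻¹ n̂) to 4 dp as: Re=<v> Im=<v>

Re=-0.0961 Im=-0.1352

Need the full column D^2_{m',1} for m'=−2..2 at α=5.1331, β=2.6716, γ=5.2466.
cos(β/2)=0.232839, sin(β/2)=0.972515
d^2_{-2,1}: single k=3 term ⇒ +0.428327;  D = +0.129527-0.408273i
d^2_{-1,1}: k∈[2..3] ⇒ +0.153825 -0.894511 = -0.740686;  D = -0.735920+0.083887i
d^2_{0,1}: k∈[1..2] ⇒ +0.030071 -0.524592 = -0.494521;  D = -0.251791-0.425620i
d^2_{1,1}: k∈[0..1] ⇒ +0.002939 -0.153825 = -0.150886;  D = +0.087163-0.123163i
d^2_{2,1}: single k=0 term ⇒ -0.024553;  D = +0.024086+0.004761i
Y_2^{m'}(θ=0.8809,φ=5.239) and Σ D·Y over m':
  (+0.1295-0.4083i)·(-0.1137+0.1997i)  (-0.7359+0.0839i)·(+0.1906+0.3279i)  (-0.2518-0.4256i)·(+0.0679+0.0000i)  (+0.0872-0.1232i)·(-0.1906+0.3279i)  (+0.0241+0.0048i)·(-0.1137-0.1997i)
Y_2^1(R⁻¹ n̂) = -0.096087-0.135195i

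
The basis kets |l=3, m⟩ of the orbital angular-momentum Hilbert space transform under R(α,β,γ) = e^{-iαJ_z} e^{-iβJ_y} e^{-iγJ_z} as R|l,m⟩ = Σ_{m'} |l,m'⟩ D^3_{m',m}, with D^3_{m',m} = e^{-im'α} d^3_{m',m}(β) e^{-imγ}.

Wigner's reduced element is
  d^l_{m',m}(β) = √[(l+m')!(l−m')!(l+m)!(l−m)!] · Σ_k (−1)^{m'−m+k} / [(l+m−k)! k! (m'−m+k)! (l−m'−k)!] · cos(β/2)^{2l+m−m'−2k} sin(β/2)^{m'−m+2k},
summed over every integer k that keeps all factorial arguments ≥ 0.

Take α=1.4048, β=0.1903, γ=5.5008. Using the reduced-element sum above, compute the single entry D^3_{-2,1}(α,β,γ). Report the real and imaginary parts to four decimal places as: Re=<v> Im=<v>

First d^3_{-2,1}(β=0.1903), then the phase factors e^{-i(-2)α} and e^{-i(1)γ}:
With c≡cos(β/2)=0.995477 and s≡sin(β/2)=0.095006, N=[1·120·24·2]^{1/2}=75.894664
Admissible k: 3..4 (factorial args all ≥0)
  k=3: (−1)^0·75.8947/(12)·0.9955^3·0.0950^3 = +0.005350
  k=4: (−1)^1·75.8947/(24)·0.9955^1·0.0950^5 = -0.000024
d^3_{-2,1}(0.1903) = +0.005350 -0.000024 = +0.005326
Attach z-rotation phases: D = e^{-i(-2)(1.4048)}·(+0.005326)·e^{-i(1)(5.5008)} = -0.004795-0.002319i

Re=-0.0048 Im=-0.0023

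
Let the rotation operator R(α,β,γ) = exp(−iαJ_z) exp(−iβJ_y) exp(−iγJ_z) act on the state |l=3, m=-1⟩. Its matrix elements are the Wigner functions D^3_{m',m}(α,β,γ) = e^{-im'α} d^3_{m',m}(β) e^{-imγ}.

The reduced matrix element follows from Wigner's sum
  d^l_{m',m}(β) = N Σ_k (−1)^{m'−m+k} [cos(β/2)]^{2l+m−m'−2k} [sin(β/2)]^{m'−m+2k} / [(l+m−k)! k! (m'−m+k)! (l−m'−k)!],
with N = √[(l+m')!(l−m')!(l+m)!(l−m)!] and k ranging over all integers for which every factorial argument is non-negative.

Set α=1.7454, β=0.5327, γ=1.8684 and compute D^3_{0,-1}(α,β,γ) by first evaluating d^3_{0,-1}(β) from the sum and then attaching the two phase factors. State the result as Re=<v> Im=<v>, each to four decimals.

D^3_{0,-1}(1.7454,0.5327,1.8684) = e^{-i·0·1.7454}·d^3_{0,-1}(0.5327)·e^{-i·-1·1.8684}. Compute d first:
c=cos(0.5327/2)=0.964738, s=sin(0.5327/2)=0.263212; N=√[6·6·2·24]=41.569219
k: max(0,(-1)−(0))=0 … min(3+(-1),3−(0))=2
  k=0: (−1)^1·41.5692/(12)·0.9647^5·0.2632^1 = -0.761979
  k=1: (−1)^2·41.5692/(4)·0.9647^3·0.2632^3 = +0.170160
  k=2: (−1)^3·41.5692/(12)·0.9647^1·0.2632^5 = -0.004222
d^3_{0,-1}(0.5327) = -0.761979 +0.170160 -0.004222 = -0.596042
D = (+1.000000+0.000000i)·(-0.596042)·(-0.293230+0.956042i) = +0.174777-0.569841i

Re=0.1748 Im=-0.5698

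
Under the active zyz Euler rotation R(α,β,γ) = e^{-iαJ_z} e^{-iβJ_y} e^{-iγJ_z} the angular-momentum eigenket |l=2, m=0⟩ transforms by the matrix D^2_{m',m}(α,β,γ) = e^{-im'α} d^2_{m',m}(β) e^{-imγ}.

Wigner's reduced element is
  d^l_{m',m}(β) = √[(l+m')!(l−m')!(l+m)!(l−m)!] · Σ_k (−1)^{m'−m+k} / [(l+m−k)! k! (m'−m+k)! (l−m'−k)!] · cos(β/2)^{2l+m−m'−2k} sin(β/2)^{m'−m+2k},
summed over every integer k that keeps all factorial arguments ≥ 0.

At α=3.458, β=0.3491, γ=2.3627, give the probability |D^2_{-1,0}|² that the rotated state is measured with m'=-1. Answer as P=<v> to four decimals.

Split into d^2_{-1,0}(β=0.3491) × two z-phases.
With c≡cos(β/2)=0.984805 and s≡sin(β/2)=0.173665, N=[1·6·2·2]^{1/2}=4.898979
k∈{1,2} keeps every argument non-negative
  k=1: (−1)^0·4.8990/(2)·0.9848^3·0.1737^1 = +0.406292
  k=2: (−1)^1·4.8990/(2)·0.9848^1·0.1737^3 = -0.012635
d^2_{-1,0}(0.3491) = +0.406292 -0.012635 = +0.393657
|D^2_{-1,0}|² = |d^2_{-1,0}(β)|² = (+0.393657)² = 0.154966 (the z-rotation phases have unit modulus)

P=0.1550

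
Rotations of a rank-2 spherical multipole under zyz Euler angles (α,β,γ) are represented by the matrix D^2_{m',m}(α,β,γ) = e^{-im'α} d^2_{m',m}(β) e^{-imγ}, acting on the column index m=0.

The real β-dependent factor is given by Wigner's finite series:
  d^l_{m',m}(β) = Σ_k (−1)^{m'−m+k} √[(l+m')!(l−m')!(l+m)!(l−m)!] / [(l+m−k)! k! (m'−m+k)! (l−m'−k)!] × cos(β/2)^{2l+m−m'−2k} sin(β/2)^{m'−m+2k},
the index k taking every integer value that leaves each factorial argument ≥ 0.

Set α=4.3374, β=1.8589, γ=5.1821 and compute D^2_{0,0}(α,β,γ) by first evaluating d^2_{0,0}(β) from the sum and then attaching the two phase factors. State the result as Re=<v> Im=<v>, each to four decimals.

Split into d^2_{0,0}(β=1.8589) × two z-phases.
c=cos(1.8589/2)=0.598275, s=sin(1.8589/2)=0.801291; N=√[2·2·2·2]=4.000000
k∈{0,1,2} keeps every argument non-negative
  k=0: (−1)^0·4.0000/(4)·0.5983^4·0.8013^0 = +0.128116
  k=1: (−1)^1·4.0000/(1)·0.5983^2·0.8013^2 = -0.919268
  k=2: (−1)^2·4.0000/(4)·0.5983^0·0.8013^4 = +0.412250
d^2_{0,0}(1.8589) = +0.128116 -0.919268 +0.412250 = -0.378901
D = (+1.000000+0.000000i)·(-0.378901)·(+1.000000+0.000000i) = -0.378901+0.000000i

Re=-0.3789 Im=0.0000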